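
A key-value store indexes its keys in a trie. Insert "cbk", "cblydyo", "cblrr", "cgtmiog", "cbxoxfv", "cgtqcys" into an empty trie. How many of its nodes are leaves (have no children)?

A leaf is a node with no children — equivalently, the end of a word that is not a proper prefix of any other stored word.
Those words: "cbk", "cblrr", "cblydyo", "cbxoxfv", "cgtmiog", "cgtqcys"
Leaf count: 6

6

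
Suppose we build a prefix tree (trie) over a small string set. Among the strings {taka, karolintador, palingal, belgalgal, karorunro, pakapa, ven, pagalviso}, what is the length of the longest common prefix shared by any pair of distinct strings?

Equivalently: take the maximum, over all pairs, of their longest common prefix length.
e.g. "karolintador" and "karorunro" share the prefix "karo" of length 4; no pair shares a longer one.
Longest shared-prefix length: 4

4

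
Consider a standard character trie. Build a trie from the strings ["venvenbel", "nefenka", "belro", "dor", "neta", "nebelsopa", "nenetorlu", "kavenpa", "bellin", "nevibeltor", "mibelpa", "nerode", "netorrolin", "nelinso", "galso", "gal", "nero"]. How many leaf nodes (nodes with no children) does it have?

Leaves are exactly the stored words that no other stored word extends.
Those words: "bellin", "belro", "dor", "galso", "kavenpa", "mibelpa", "nebelsopa", "nefenka", "nelinso", "nenetorlu", "nerode", "neta", "netorrolin", "nevibeltor", "venvenbel"
Leaf count: 15

15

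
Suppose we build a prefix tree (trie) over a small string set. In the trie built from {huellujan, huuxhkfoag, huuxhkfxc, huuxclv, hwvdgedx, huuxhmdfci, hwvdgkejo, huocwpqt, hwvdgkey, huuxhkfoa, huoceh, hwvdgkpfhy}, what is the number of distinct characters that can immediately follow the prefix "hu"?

3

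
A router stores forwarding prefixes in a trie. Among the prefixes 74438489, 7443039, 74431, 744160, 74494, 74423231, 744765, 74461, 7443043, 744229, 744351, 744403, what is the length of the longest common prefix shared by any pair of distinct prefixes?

The deepest shared node is where two words last agree before diverging.
e.g. "7443039" and "7443043" share the prefix "74430" of length 5; no pair shares a longer one.
Longest shared-prefix length: 5

5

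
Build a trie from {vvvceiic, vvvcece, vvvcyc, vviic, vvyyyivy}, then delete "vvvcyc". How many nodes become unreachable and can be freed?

A node on "vvvcyc"'s path can go only if nothing else ends at it or branches off below it.
The suffix "yc" (2 nodes) is used only by "vvvcyc"; the node for "vvvc" still has the child "e", so pruning stops there.
Nodes removed: 2

2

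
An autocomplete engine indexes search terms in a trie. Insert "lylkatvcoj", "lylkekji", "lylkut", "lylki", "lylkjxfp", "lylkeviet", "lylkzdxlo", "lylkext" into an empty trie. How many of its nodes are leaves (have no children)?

8

A leaf is a node with no children — equivalently, the end of a word that is not a proper prefix of any other stored word.
Those words: "lylkatvcoj", "lylkekji", "lylkeviet", "lylkext", "lylki", "lylkjxfp", "lylkut", "lylkzdxlo"
Leaf count: 8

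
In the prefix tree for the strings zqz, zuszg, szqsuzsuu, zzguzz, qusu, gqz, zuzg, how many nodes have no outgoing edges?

A leaf is a node with no children — equivalently, the end of a word that is not a proper prefix of any other stored word.
Those words: "gqz", "qusu", "szqsuzsuu", "zqz", "zuszg", "zuzg", "zzguzz"
Leaf count: 7

7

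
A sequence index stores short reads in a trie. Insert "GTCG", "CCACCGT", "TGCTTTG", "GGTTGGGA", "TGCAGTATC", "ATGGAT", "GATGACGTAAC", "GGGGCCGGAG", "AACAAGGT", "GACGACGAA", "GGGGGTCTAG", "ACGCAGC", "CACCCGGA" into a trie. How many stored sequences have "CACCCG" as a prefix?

Traverse to the node for "CACCCG", then collect every word in that subtree.
Words under "CACCCG": CACCCGGA
Count: 1

1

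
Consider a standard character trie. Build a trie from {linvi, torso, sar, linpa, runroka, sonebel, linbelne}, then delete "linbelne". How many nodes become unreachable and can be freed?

5

Walk "linbelne" from the leaf back toward the root, removing each node that no remaining word uses.
The suffix "belne" (5 nodes) is used only by "linbelne"; the node for "lin" still has the child "v", so pruning stops there.
Nodes removed: 5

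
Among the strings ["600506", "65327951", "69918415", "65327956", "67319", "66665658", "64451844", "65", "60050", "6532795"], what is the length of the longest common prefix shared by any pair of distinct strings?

Equivalently: take the maximum, over all pairs, of their longest common prefix length.
"6532795" and "65327951" agree on "6532795" (7 characters) before diverging; nothing deeper is shared.
Longest shared-prefix length: 7

7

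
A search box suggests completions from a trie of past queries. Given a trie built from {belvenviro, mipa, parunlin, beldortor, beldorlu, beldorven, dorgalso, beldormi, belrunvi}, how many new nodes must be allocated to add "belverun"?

The longest prefix of "belverun" already in the trie is "belve" (length 5).
Each of the 3 remaining characters creates one node.

3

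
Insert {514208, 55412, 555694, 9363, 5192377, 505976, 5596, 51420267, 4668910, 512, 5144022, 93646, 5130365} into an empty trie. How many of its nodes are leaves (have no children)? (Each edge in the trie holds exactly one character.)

Leaves are exactly the stored words that no other stored word extends.
Those words: "4668910", "505976", "512", "5130365", "51420267", "514208", "5144022", "5192377", "55412", "555694", "5596", "9363", "93646"
Leaf count: 13

13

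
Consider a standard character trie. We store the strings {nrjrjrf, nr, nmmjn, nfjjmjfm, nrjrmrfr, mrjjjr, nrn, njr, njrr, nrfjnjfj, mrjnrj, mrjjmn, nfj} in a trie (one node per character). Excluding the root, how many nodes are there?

Trace insertions, counting only characters that open a new branch:
  "nrjrjrf" → 7 new (n, r, j, r, j, r, f)
  "nr" → prefix "nr" already present; 0 new (none)
  "nmmjn" → prefix "n" already present; 4 new (m, m, j, n)
  "nfjjmjfm" → prefix "n" already present; 7 new (f, j, j, m, j, f, m)
  "nrjrmrfr" → prefix "nrjr" already present; 4 new (m, r, f, r)
  "mrjjjr" → 6 new (m, r, j, j, j, r)
  "nrn" → prefix "nr" already present; 1 new (n)
  "njr" → prefix "n" already present; 2 new (j, r)
  "njrr" → prefix "njr" already present; 1 new (r)
  "nrfjnjfj" → prefix "nr" already present; 6 new (f, j, n, j, f, j)
  "mrjnrj" → prefix "mrj" already present; 3 new (n, r, j)
  "mrjjmn" → prefix "mrjj" already present; 2 new (m, n)
  "nfj" → prefix "nfj" already present; 0 new (none)
Total nodes = 7 + 0 + 4 + 7 + 4 + 6 + 1 + 2 + 1 + 6 + 3 + 2 + 0 = 43

43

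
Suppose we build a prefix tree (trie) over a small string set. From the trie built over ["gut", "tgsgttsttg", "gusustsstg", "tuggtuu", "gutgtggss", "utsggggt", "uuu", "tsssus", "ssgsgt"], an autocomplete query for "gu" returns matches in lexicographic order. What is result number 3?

gutgtggss

DFS of the "gu" subtree visits, in order: "gusustsstg", "gut", "gutgtggss"
The 3rd is gutgtggss.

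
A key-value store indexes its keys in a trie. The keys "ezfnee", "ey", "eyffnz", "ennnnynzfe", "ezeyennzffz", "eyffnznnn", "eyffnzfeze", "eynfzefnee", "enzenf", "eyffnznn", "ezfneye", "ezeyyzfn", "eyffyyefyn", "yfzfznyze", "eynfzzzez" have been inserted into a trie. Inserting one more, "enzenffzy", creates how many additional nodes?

3

The longest prefix of "enzenffzy" already in the trie is "enzenf" (length 6).
So 9 − 6 = 3 new nodes.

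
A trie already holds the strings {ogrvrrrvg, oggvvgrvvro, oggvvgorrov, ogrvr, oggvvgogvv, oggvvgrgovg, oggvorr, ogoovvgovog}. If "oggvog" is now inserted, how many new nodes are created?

1

The longest prefix of "oggvog" already in the trie is "oggvo" (length 5).
Each of the 1 remaining characters creates one node.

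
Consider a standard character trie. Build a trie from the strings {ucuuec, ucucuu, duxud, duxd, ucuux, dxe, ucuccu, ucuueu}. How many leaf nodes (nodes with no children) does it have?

A leaf is a node with no children — equivalently, the end of a word that is not a proper prefix of any other stored word.
Those words: "duxd", "duxud", "dxe", "ucuccu", "ucucuu", "ucuuec", "ucuueu", "ucuux"
Leaf count: 8

8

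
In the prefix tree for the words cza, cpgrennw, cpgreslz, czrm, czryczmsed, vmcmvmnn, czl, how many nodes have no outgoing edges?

7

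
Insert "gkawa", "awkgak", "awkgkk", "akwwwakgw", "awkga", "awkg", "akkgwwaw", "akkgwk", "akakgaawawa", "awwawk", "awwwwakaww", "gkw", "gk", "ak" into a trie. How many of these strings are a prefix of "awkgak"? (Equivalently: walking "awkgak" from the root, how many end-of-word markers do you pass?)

Check each prefix of "awkgak" against the stored set — each match is an end-marker on the path.
Prefixes of the query that are stored words: "awkg", "awkga", "awkgak"
Count: 3

3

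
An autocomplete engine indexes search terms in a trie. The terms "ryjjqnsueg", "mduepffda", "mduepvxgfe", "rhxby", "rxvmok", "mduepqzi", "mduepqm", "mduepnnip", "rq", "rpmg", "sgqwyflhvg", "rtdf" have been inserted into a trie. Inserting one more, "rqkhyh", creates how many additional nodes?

The longest prefix of "rqkhyh" already in the trie is "rq" (length 2).
New nodes needed: |"rqkhyh"| − 2 = 6 − 2 = 4.

4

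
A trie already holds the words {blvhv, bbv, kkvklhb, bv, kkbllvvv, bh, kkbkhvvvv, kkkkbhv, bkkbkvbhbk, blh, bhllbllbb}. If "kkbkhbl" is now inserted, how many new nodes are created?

2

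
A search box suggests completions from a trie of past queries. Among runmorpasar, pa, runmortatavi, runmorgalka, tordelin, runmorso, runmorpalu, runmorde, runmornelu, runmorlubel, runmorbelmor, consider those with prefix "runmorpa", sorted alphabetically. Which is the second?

runmorpasar

Filter for "runmorpa…" and sort: "runmorpalu", "runmorpasar"
The 2nd is runmorpasar.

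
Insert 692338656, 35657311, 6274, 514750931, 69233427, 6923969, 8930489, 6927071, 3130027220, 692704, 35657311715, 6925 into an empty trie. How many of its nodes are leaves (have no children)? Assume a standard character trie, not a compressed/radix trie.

A leaf is a node with no children — equivalently, the end of a word that is not a proper prefix of any other stored word.
Those words: "3130027220", "35657311715", "514750931", "6274", "69233427", "692338656", "6923969", "6925", "692704", "6927071", "8930489"
Leaf count: 11

11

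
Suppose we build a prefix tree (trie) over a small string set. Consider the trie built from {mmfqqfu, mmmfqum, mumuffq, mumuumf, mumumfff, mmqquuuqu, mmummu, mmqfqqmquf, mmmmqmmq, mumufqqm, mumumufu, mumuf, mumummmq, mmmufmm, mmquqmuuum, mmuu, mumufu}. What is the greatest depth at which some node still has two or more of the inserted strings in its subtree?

5

Equivalently: take the maximum, over all pairs, of their longest common prefix length.
e.g. "mumuf" and "mumuffq" share the prefix "mumuf" of length 5; no pair shares a longer one.
Longest shared-prefix length: 5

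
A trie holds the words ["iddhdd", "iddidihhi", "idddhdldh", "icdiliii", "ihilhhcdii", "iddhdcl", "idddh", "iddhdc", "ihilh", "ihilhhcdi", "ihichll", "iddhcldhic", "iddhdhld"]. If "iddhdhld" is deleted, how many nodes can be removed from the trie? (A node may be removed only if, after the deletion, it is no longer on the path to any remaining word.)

After clearing the end-marker at "iddhdhld", prune upward until reaching a node still needed by another word.
The suffix "hld" (3 nodes) is used only by "iddhdhld"; the node for "iddhd" still has the child "d", so pruning stops there.
Nodes removed: 3

3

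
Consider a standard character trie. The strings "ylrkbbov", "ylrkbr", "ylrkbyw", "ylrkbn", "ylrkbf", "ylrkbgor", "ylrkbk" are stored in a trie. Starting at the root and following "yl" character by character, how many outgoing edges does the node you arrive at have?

The children of the "yl" node are the distinct next characters among strings starting with "yl".
Distinct next characters after "yl": r.
That node has 1 child edge.

1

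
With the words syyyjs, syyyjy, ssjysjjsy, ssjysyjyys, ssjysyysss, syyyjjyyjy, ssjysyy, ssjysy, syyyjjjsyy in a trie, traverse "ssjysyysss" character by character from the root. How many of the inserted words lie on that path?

Traverse "ssjysyysss" character by character; count nodes along the way that are marked as word ends.
Prefixes of the query that are stored words: "ssjysy", "ssjysyy", "ssjysyysss"
Count: 3

3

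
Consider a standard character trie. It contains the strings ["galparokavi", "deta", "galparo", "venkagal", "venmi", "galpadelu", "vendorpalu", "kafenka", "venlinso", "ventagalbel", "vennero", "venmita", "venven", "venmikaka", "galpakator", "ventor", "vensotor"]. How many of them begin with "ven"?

Walk to "ven"; the words in its subtree are exactly those with that prefix.
Matches: "vendorpalu", "venkagal", "venlinso", "venmi", "venmikaka", "venmita", "vennero", "vensotor", "ventagalbel", "ventor", "venven"
Count: 11

11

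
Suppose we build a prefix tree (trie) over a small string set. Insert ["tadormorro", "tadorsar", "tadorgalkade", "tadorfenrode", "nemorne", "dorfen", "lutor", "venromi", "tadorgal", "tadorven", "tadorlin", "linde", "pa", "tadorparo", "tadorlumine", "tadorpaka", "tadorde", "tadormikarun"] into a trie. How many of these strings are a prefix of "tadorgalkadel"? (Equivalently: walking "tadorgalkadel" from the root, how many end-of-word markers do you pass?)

Walk "tadorgalkadel" from the root; an end-of-word marker is hit whenever a stored word is a prefix of "tadorgalkadel".
Prefixes of the query that are stored words: "tadorgal", "tadorgalkade"
Count: 2

2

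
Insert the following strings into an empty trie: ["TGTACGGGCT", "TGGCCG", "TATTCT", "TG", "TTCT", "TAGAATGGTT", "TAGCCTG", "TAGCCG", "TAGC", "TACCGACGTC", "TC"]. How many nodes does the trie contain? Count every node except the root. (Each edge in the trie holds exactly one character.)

44

For each word, the new-node count is its length minus the longest prefix already in the trie:
  "TGTACGGGCT" → 10 new (T, G, T, A, C, G, G, G, C, T)
  "TGGCCG" → prefix "TG" already present; 4 new (G, C, C, G)
  "TATTCT" → prefix "T" already present; 5 new (A, T, T, C, T)
  "TG" → prefix "TG" already present; 0 new (none)
  "TTCT" → prefix "T" already present; 3 new (T, C, T)
  "TAGAATGGTT" → prefix "TA" already present; 8 new (G, A, A, T, G, G, T, T)
  "TAGCCTG" → prefix "TAG" already present; 4 new (C, C, T, G)
  "TAGCCG" → prefix "TAGCC" already present; 1 new (G)
  "TAGC" → prefix "TAGC" already present; 0 new (none)
  "TACCGACGTC" → prefix "TA" already present; 8 new (C, C, G, A, C, G, T, C)
  "TC" → prefix "T" already present; 1 new (C)
Total nodes = 10 + 4 + 5 + 0 + 3 + 8 + 4 + 1 + 0 + 8 + 1 = 44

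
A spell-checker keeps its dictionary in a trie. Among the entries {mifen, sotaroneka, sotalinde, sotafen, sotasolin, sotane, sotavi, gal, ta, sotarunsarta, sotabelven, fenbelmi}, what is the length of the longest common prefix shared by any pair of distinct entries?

5

Equivalently: take the maximum, over all pairs, of their longest common prefix length.
e.g. "sotaroneka" and "sotarunsarta" share the prefix "sotar" of length 5; no pair shares a longer one.
Longest shared-prefix length: 5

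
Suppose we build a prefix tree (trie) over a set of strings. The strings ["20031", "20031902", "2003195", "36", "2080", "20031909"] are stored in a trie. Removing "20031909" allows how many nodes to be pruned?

1

Walk "20031909" from the leaf back toward the root, removing each node that no remaining word uses.
The suffix "9" (1 node) is used only by "20031909"; the node for "2003190" still has the child "2", so pruning stops there.
Nodes removed: 1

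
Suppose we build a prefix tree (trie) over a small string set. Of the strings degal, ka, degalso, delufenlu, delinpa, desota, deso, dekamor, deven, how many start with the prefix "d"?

8

Filter for entries beginning with "d":
Matches: "degal", "degalso", "dekamor", "delinpa", "delufenlu", "deso", "desota", "deven"
Count: 8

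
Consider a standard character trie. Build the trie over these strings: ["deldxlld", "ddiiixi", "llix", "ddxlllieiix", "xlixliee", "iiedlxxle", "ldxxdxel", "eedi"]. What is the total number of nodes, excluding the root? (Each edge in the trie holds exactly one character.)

55

Insert word by word; a character creates a node only if that edge doesn't already exist:
  "deldxlld" → 8 new (d, e, l, d, x, l, l, d)
  "ddiiixi" → prefix "d" already present; 6 new (d, i, i, i, x, i)
  "llix" → 4 new (l, l, i, x)
  "ddxlllieiix" → prefix "dd" already present; 9 new (x, l, l, l, i, e, i, i, x)
  "xlixliee" → 8 new (x, l, i, x, l, i, e, e)
  "iiedlxxle" → 9 new (i, i, e, d, l, x, x, l, e)
  "ldxxdxel" → prefix "l" already present; 7 new (d, x, x, d, x, e, l)
  "eedi" → 4 new (e, e, d, i)
Total nodes = 8 + 6 + 4 + 9 + 8 + 9 + 7 + 4 = 55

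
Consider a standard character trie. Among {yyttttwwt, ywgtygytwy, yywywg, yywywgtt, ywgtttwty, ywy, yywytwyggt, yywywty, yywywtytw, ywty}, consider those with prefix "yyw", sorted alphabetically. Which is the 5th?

Words with prefix "yyw", in lexicographic order: "yywytwyggt", "yywywg", "yywywgtt", "yywywty", "yywywtytw"
The 5th is yywywtytw.

yywywtytw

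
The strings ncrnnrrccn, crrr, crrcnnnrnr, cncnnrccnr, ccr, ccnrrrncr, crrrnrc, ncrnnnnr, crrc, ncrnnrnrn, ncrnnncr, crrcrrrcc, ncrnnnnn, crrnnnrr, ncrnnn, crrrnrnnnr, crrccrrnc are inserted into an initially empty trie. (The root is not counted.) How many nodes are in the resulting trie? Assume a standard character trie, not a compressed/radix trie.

Trace insertions, counting only characters that open a new branch:
  "ncrnnrrccn" → 10 new (n, c, r, n, n, r, r, c, c, n)
  "crrr" → 4 new (c, r, r, r)
  "crrcnnnrnr" → prefix "crr" already present; 7 new (c, n, n, n, r, n, r)
  "cncnnrccnr" → prefix "c" already present; 9 new (n, c, n, n, r, c, c, n, r)
  "ccr" → prefix "c" already present; 2 new (c, r)
  "ccnrrrncr" → prefix "cc" already present; 7 new (n, r, r, r, n, c, r)
  "crrrnrc" → prefix "crrr" already present; 3 new (n, r, c)
  "ncrnnnnr" → prefix "ncrnn" already present; 3 new (n, n, r)
  "crrc" → prefix "crrc" already present; 0 new (none)
  "ncrnnrnrn" → prefix "ncrnnr" already present; 3 new (n, r, n)
  "ncrnnncr" → prefix "ncrnnn" already present; 2 new (c, r)
  "crrcrrrcc" → prefix "crrc" already present; 5 new (r, r, r, c, c)
  "ncrnnnnn" → prefix "ncrnnnn" already present; 1 new (n)
  "crrnnnrr" → prefix "crr" already present; 5 new (n, n, n, r, r)
  "ncrnnn" → prefix "ncrnnn" already present; 0 new (none)
  "crrrnrnnnr" → prefix "crrrnr" already present; 4 new (n, n, n, r)
  "crrccrrnc" → prefix "crrc" already present; 5 new (c, r, r, n, c)
Total nodes = 10 + 4 + 7 + 9 + 2 + 7 + 3 + 3 + 0 + 3 + 2 + 5 + 1 + 5 + 0 + 4 + 5 = 70

70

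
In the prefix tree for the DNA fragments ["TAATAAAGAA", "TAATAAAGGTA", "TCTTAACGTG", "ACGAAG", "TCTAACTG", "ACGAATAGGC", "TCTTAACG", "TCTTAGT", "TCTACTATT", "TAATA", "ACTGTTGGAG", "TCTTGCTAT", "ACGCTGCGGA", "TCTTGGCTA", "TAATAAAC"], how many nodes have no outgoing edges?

13

A leaf is a node with no children — equivalently, the end of a word that is not a proper prefix of any other stored word.
Those words: "ACGAAG", "ACGAATAGGC", "ACGCTGCGGA", "ACTGTTGGAG", "TAATAAAC", "TAATAAAGAA", "TAATAAAGGTA", "TCTAACTG", "TCTACTATT", "TCTTAACGTG", "TCTTAGT", "TCTTGCTAT", "TCTTGGCTA"
Leaf count: 13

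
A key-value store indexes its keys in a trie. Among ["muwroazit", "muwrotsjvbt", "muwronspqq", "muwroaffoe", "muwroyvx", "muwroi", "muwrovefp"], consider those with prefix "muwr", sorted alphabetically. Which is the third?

muwroi

Words with prefix "muwr", in lexicographic order: "muwroaffoe", "muwroazit", "muwroi", "muwronspqq", "muwrotsjvbt", "muwrovefp", "muwroyvx"
The 3rd is muwroi.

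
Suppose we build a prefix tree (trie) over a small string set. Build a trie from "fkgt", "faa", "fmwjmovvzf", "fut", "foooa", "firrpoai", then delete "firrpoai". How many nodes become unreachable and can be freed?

7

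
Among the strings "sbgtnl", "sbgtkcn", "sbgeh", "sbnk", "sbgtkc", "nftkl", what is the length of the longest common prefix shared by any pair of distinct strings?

6

Look for the deepest trie node that still has at least two words in its subtree.
"sbgtkc" and "sbgtkcn" agree on "sbgtkc" (6 characters) before diverging; nothing deeper is shared.
Longest shared-prefix length: 6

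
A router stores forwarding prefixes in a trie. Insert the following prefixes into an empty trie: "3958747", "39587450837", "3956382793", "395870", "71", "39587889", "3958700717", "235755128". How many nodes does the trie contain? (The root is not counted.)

38

For each word, the new-node count is its length minus the longest prefix already in the trie:
  "3958747" → 7 new (3, 9, 5, 8, 7, 4, 7)
  "39587450837" → prefix "395874" already present; 5 new (5, 0, 8, 3, 7)
  "3956382793" → prefix "395" already present; 7 new (6, 3, 8, 2, 7, 9, 3)
  "395870" → prefix "39587" already present; 1 new (0)
  "71" → 2 new (7, 1)
  "39587889" → prefix "39587" already present; 3 new (8, 8, 9)
  "3958700717" → prefix "395870" already present; 4 new (0, 7, 1, 7)
  "235755128" → 9 new (2, 3, 5, 7, 5, 5, 1, 2, 8)
Total nodes = 7 + 5 + 7 + 1 + 2 + 3 + 4 + 9 = 38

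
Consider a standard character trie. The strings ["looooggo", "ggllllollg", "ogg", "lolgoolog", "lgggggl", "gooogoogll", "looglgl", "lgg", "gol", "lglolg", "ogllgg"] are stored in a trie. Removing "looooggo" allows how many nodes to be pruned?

5

A node on "looooggo"'s path can go only if nothing else ends at it or branches off below it.
The suffix "ooggo" (5 nodes) is used only by "looooggo"; the node for "loo" still has the child "g", so pruning stops there.
Nodes removed: 5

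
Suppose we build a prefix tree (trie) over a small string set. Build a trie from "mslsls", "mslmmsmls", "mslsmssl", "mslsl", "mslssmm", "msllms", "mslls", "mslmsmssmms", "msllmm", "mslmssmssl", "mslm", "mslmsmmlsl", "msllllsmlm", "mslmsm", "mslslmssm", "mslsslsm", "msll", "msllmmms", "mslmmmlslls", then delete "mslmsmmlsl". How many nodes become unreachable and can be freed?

4

Walk "mslmsmmlsl" from the leaf back toward the root, removing each node that no remaining word uses.
The suffix "mlsl" (4 nodes) is used only by "mslmsmmlsl"; the node for "mslmsm" still has the child "s", so pruning stops there.
Nodes removed: 4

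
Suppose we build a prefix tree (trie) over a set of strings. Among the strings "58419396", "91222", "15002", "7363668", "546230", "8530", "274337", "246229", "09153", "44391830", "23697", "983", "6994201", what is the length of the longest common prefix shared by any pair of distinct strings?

1

Equivalently: take the maximum, over all pairs, of their longest common prefix length.
"23697" and "246229" agree on "2" (1 characters) before diverging; nothing deeper is shared.
Longest shared-prefix length: 1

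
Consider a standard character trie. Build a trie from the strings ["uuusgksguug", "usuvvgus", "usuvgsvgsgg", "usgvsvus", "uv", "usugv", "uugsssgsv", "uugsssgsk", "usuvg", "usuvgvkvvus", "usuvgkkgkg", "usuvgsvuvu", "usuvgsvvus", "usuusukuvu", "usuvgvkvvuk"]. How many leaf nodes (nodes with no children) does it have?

14

A leaf is a node with no children — equivalently, the end of a word that is not a proper prefix of any other stored word.
Those words: "usgvsvus", "usugv", "usuusukuvu", "usuvgkkgkg", "usuvgsvgsgg", "usuvgsvuvu", "usuvgsvvus", "usuvgvkvvuk", "usuvgvkvvus", "usuvvgus", "uugsssgsk", "uugsssgsv", "uuusgksguug", "uv"
Leaf count: 14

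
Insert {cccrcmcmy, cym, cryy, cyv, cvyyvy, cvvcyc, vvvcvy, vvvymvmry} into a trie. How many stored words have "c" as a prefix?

Walk to "c"; the words in its subtree are exactly those with that prefix.
Matches: "cccrcmcmy", "cryy", "cvvcyc", "cvyyvy", "cym", "cyv"
Count: 6

6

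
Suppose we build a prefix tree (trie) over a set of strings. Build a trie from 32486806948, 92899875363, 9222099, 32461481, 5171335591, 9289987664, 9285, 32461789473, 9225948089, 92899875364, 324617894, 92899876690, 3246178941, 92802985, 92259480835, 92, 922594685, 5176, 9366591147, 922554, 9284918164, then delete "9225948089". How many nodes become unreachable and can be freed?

After clearing the end-marker at "9225948089", prune upward until reaching a node still needed by another word.
The suffix "9" (1 node) is used only by "9225948089"; the node for "922594808" still has the child "3", so pruning stops there.
Nodes removed: 1

1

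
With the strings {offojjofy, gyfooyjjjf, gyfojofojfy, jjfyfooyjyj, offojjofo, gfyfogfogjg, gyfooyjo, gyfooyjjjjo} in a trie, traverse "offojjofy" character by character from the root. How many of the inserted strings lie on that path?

1

Check each prefix of "offojjofy" against the stored set — each match is an end-marker on the path.
Prefixes of the query that are stored words: "offojjofy"
Count: 1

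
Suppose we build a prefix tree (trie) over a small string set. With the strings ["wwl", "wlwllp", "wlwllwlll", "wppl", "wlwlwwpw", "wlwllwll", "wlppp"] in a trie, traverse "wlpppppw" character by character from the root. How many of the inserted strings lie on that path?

Traverse "wlpppppw" character by character; count nodes along the way that are marked as word ends.
Prefixes of the query that are stored words: "wlppp"
Count: 1

1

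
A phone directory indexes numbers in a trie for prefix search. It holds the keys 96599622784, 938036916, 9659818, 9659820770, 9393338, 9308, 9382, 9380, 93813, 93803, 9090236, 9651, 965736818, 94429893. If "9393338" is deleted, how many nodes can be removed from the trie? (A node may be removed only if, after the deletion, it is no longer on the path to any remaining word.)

A node on "9393338"'s path can go only if nothing else ends at it or branches off below it.
The suffix "93338" (5 nodes) is used only by "9393338"; the node for "93" still has the child "8", so pruning stops there.
Nodes removed: 5

5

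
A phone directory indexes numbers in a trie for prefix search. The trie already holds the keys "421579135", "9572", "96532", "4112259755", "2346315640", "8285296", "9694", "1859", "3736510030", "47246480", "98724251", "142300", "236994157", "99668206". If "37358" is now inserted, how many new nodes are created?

2

Walking "37358" from the root, the first 3 characters ("373") follow existing edges; "5" is the first miss.
So 5 − 3 = 2 new nodes.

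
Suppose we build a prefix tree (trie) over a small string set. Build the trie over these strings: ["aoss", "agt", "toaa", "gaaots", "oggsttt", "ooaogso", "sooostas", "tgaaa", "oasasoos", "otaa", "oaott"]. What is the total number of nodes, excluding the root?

54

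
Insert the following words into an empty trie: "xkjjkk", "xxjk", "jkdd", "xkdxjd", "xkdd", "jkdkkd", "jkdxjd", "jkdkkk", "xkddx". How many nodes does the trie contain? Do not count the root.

26

For each word, the new-node count is its length minus the longest prefix already in the trie:
  "xkjjkk" → 6 new (x, k, j, j, k, k)
  "xxjk" → prefix "x" already present; 3 new (x, j, k)
  "jkdd" → 4 new (j, k, d, d)
  "xkdxjd" → prefix "xk" already present; 4 new (d, x, j, d)
  "xkdd" → prefix "xkd" already present; 1 new (d)
  "jkdkkd" → prefix "jkd" already present; 3 new (k, k, d)
  "jkdxjd" → prefix "jkd" already present; 3 new (x, j, d)
  "jkdkkk" → prefix "jkdkk" already present; 1 new (k)
  "xkddx" → prefix "xkdd" already present; 1 new (x)
Total nodes = 6 + 3 + 4 + 4 + 1 + 3 + 3 + 1 + 1 = 26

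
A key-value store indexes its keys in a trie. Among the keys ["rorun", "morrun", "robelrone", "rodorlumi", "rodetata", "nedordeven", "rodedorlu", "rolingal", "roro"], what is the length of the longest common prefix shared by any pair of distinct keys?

Look for the deepest trie node that still has at least two words in its subtree.
e.g. "rodedorlu" and "rodetata" share the prefix "rode" of length 4; no pair shares a longer one.
Longest shared-prefix length: 4

4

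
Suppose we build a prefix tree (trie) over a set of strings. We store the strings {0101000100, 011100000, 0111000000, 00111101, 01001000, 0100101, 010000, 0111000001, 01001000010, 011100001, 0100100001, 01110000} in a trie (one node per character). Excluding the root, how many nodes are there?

Trie structure (* marks end of a word):
(root)
└─ 0
   ├─ 0
   │  └─ 1
   │     └─ 1
   │        └─ 1
   │           └─ 1
   │              └─ 0
   │                 └─ 1 *
   └─ 1
      ├─ 0
      │  ├─ 0
      │  │  ├─ 0
      │  │  │  └─ 0 *
      │  │  └─ 1
      │  │     └─ 0
      │  │        ├─ 0
      │  │        │  └─ 0 *
      │  │        │     └─ 0
      │  │        │        └─ 1 *
      │  │        │           └─ 0 *
      │  │        └─ 1 *
      │  └─ 1
      │     └─ 0
      │        └─ 0
      │           └─ 0
      │              └─ 1
      │                 └─ 0
      │                    └─ 0 *
      └─ 1
         └─ 1
            └─ 0
               └─ 0
                  └─ 0
                     └─ 0 *
                        ├─ 0 *
                        │  ├─ 0 *
                        │  └─ 1 *
                        └─ 1 *
Counting every labelled node above: 38.

38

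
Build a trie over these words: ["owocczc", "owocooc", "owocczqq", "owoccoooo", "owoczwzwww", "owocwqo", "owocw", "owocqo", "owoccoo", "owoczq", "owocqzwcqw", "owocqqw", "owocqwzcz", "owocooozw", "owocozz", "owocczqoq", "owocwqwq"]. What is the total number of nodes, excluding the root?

For each word, the new-node count is its length minus the longest prefix already in the trie:
  "owocczc" → 7 new (o, w, o, c, c, z, c)
  "owocooc" → prefix "owoc" already present; 3 new (o, o, c)
  "owocczqq" → prefix "owoccz" already present; 2 new (q, q)
  "owoccoooo" → prefix "owocc" already present; 4 new (o, o, o, o)
  "owoczwzwww" → prefix "owoc" already present; 6 new (z, w, z, w, w, w)
  "owocwqo" → prefix "owoc" already present; 3 new (w, q, o)
  "owocw" → prefix "owocw" already present; 0 new (none)
  "owocqo" → prefix "owoc" already present; 2 new (q, o)
  "owoccoo" → prefix "owoccoo" already present; 0 new (none)
  "owoczq" → prefix "owocz" already present; 1 new (q)
  "owocqzwcqw" → prefix "owocq" already present; 5 new (z, w, c, q, w)
  "owocqqw" → prefix "owocq" already present; 2 new (q, w)
  "owocqwzcz" → prefix "owocq" already present; 4 new (w, z, c, z)
  "owocooozw" → prefix "owocoo" already present; 3 new (o, z, w)
  "owocozz" → prefix "owoco" already present; 2 new (z, z)
  "owocczqoq" → prefix "owocczq" already present; 2 new (o, q)
  "owocwqwq" → prefix "owocwq" already present; 2 new (w, q)
Total nodes = 7 + 3 + 2 + 4 + 6 + 3 + 0 + 2 + 0 + 1 + 5 + 2 + 4 + 3 + 2 + 2 + 2 = 48

48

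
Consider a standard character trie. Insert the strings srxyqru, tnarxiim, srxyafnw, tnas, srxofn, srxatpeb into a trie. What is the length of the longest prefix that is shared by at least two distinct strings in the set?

4

The deepest shared node is where two words last agree before diverging.
e.g. "srxyafnw" and "srxyqru" share the prefix "srxy" of length 4; no pair shares a longer one.
Longest shared-prefix length: 4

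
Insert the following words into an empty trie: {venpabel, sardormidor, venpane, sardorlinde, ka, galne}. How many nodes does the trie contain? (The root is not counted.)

33

Trace insertions, counting only characters that open a new branch:
  "venpabel" → 8 new (v, e, n, p, a, b, e, l)
  "sardormidor" → 11 new (s, a, r, d, o, r, m, i, d, o, r)
  "venpane" → prefix "venpa" already present; 2 new (n, e)
  "sardorlinde" → prefix "sardor" already present; 5 new (l, i, n, d, e)
  "ka" → 2 new (k, a)
  "galne" → 5 new (g, a, l, n, e)
Total nodes = 8 + 11 + 2 + 5 + 2 + 5 = 33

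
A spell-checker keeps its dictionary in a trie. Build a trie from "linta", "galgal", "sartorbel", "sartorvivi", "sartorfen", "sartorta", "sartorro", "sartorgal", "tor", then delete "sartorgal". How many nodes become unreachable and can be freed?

3

Walk "sartorgal" from the leaf back toward the root, removing each node that no remaining word uses.
The suffix "gal" (3 nodes) is used only by "sartorgal"; the node for "sartor" still has the child "b", so pruning stops there.
Nodes removed: 3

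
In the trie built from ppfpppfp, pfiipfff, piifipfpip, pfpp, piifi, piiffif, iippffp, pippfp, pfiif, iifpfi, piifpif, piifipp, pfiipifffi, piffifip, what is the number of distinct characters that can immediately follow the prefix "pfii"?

Walk "pfii" from the root, arriving at one node.
Characters that immediately follow "pfii" among the stored strings: {f, p}.
That node has 2 child edges.

2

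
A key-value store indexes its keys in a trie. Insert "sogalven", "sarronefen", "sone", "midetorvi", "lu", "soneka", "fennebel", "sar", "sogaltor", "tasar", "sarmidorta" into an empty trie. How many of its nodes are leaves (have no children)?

A leaf is a node with no children — equivalently, the end of a word that is not a proper prefix of any other stored word.
Those words: "fennebel", "lu", "midetorvi", "sarmidorta", "sarronefen", "sogaltor", "sogalven", "soneka", "tasar"
Leaf count: 9

9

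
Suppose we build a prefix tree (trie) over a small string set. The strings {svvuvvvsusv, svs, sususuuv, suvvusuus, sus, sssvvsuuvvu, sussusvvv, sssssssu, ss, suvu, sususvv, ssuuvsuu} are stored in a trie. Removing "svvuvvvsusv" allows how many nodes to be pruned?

9

Walk "svvuvvvsusv" from the leaf back toward the root, removing each node that no remaining word uses.
The suffix "vuvvvsusv" (9 nodes) is used only by "svvuvvvsusv"; the node for "sv" still has the child "s", so pruning stops there.
Nodes removed: 9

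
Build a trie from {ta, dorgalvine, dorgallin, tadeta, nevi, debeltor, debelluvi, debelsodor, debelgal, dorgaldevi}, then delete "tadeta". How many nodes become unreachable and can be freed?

After clearing the end-marker at "tadeta", prune upward until reaching a node still needed by another word.
The suffix "deta" (4 nodes) is used only by "tadeta"; "ta" is itself a stored word, so pruning stops there.
Nodes removed: 4

4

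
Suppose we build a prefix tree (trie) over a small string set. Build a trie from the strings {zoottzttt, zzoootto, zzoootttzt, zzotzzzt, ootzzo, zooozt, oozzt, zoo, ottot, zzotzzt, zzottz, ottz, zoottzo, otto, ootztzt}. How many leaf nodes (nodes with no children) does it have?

13

Leaves are exactly the stored words that no other stored word extends.
Those words: "ootztzt", "ootzzo", "oozzt", "ottot", "ottz", "zooozt", "zoottzo", "zoottzttt", "zzoootto", "zzoootttzt", "zzottz", "zzotzzt", "zzotzzzt"
Leaf count: 13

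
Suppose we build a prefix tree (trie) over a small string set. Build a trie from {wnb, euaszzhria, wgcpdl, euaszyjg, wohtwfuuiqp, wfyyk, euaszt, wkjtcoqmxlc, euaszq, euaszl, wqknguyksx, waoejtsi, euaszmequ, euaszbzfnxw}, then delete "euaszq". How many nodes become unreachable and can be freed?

Walk "euaszq" from the leaf back toward the root, removing each node that no remaining word uses.
The suffix "q" (1 node) is used only by "euaszq"; the node for "euasz" still has the child "z", so pruning stops there.
Nodes removed: 1

1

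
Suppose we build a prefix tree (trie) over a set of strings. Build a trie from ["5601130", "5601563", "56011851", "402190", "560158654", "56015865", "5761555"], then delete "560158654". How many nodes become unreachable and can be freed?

A node on "560158654"'s path can go only if nothing else ends at it or branches off below it.
The suffix "4" (1 node) is used only by "560158654"; "56015865" is itself a stored word, so pruning stops there.
Nodes removed: 1

1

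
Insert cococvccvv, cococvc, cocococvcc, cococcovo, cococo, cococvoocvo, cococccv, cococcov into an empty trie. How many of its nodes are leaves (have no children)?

Leaves are exactly the stored words that no other stored word extends.
Those words: "cococccv", "cococcovo", "cocococvcc", "cococvccvv", "cococvoocvo"
Leaf count: 5

5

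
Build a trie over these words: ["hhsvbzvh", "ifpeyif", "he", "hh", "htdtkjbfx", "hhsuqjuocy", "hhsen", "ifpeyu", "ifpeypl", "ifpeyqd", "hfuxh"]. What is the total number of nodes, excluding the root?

Trace insertions, counting only characters that open a new branch:
  "hhsvbzvh" → 8 new (h, h, s, v, b, z, v, h)
  "ifpeyif" → 7 new (i, f, p, e, y, i, f)
  "he" → prefix "h" already present; 1 new (e)
  "hh" → prefix "hh" already present; 0 new (none)
  "htdtkjbfx" → prefix "h" already present; 8 new (t, d, t, k, j, b, f, x)
  "hhsuqjuocy" → prefix "hhs" already present; 7 new (u, q, j, u, o, c, y)
  "hhsen" → prefix "hhs" already present; 2 new (e, n)
  "ifpeyu" → prefix "ifpey" already present; 1 new (u)
  "ifpeypl" → prefix "ifpey" already present; 2 new (p, l)
  "ifpeyqd" → prefix "ifpey" already present; 2 new (q, d)
  "hfuxh" → prefix "h" already present; 4 new (f, u, x, h)
Total nodes = 8 + 7 + 1 + 0 + 8 + 7 + 2 + 1 + 2 + 2 + 4 = 42

42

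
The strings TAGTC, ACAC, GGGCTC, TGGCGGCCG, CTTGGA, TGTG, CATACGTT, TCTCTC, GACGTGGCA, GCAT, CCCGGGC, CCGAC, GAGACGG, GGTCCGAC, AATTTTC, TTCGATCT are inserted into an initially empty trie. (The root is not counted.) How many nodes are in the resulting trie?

87

For each word, the new-node count is its length minus the longest prefix already in the trie:
  "TAGTC" → 5 new (T, A, G, T, C)
  "ACAC" → 4 new (A, C, A, C)
  "GGGCTC" → 6 new (G, G, G, C, T, C)
  "TGGCGGCCG" → prefix "T" already present; 8 new (G, G, C, G, G, C, C, G)
  "CTTGGA" → 6 new (C, T, T, G, G, A)
  "TGTG" → prefix "TG" already present; 2 new (T, G)
  "CATACGTT" → prefix "C" already present; 7 new (A, T, A, C, G, T, T)
  "TCTCTC" → prefix "T" already present; 5 new (C, T, C, T, C)
  "GACGTGGCA" → prefix "G" already present; 8 new (A, C, G, T, G, G, C, A)
  "GCAT" → prefix "G" already present; 3 new (C, A, T)
  "CCCGGGC" → prefix "C" already present; 6 new (C, C, G, G, G, C)
  "CCGAC" → prefix "CC" already present; 3 new (G, A, C)
  "GAGACGG" → prefix "GA" already present; 5 new (G, A, C, G, G)
  "GGTCCGAC" → prefix "GG" already present; 6 new (T, C, C, G, A, C)
  "AATTTTC" → prefix "A" already present; 6 new (A, T, T, T, T, C)
  "TTCGATCT" → prefix "T" already present; 7 new (T, C, G, A, T, C, T)
Total nodes = 5 + 4 + 6 + 8 + 6 + 2 + 7 + 5 + 8 + 3 + 6 + 3 + 5 + 6 + 6 + 7 = 87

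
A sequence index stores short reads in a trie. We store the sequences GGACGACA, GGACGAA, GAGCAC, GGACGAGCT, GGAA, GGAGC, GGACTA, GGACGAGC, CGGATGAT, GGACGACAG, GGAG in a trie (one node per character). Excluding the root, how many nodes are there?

31

Trace insertions, counting only characters that open a new branch:
  "GGACGACA" → 8 new (G, G, A, C, G, A, C, A)
  "GGACGAA" → prefix "GGACGA" already present; 1 new (A)
  "GAGCAC" → prefix "G" already present; 5 new (A, G, C, A, C)
  "GGACGAGCT" → prefix "GGACGA" already present; 3 new (G, C, T)
  "GGAA" → prefix "GGA" already present; 1 new (A)
  "GGAGC" → prefix "GGA" already present; 2 new (G, C)
  "GGACTA" → prefix "GGAC" already present; 2 new (T, A)
  "GGACGAGC" → prefix "GGACGAGC" already present; 0 new (none)
  "CGGATGAT" → 8 new (C, G, G, A, T, G, A, T)
  "GGACGACAG" → prefix "GGACGACA" already present; 1 new (G)
  "GGAG" → prefix "GGAG" already present; 0 new (none)
Total nodes = 8 + 1 + 5 + 3 + 1 + 2 + 2 + 0 + 8 + 1 + 0 = 31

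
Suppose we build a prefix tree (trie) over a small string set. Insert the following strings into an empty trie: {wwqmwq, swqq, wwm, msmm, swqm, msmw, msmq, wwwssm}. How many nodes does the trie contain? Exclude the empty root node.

22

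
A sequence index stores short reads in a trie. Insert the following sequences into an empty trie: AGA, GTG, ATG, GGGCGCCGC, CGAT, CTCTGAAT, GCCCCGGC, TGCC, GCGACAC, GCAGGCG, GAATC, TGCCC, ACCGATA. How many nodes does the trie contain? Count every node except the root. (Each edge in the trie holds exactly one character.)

Trace insertions, counting only characters that open a new branch:
  "AGA" → 3 new (A, G, A)
  "GTG" → 3 new (G, T, G)
  "ATG" → prefix "A" already present; 2 new (T, G)
  "GGGCGCCGC" → prefix "G" already present; 8 new (G, G, C, G, C, C, G, C)
  "CGAT" → 4 new (C, G, A, T)
  "CTCTGAAT" → prefix "C" already present; 7 new (T, C, T, G, A, A, T)
  "GCCCCGGC" → prefix "G" already present; 7 new (C, C, C, C, G, G, C)
  "TGCC" → 4 new (T, G, C, C)
  "GCGACAC" → prefix "GC" already present; 5 new (G, A, C, A, C)
  "GCAGGCG" → prefix "GC" already present; 5 new (A, G, G, C, G)
  "GAATC" → prefix "G" already present; 4 new (A, A, T, C)
  "TGCCC" → prefix "TGCC" already present; 1 new (C)
  "ACCGATA" → prefix "A" already present; 6 new (C, C, G, A, T, A)
Total nodes = 3 + 3 + 2 + 8 + 4 + 7 + 7 + 4 + 5 + 5 + 4 + 1 + 6 = 59

59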